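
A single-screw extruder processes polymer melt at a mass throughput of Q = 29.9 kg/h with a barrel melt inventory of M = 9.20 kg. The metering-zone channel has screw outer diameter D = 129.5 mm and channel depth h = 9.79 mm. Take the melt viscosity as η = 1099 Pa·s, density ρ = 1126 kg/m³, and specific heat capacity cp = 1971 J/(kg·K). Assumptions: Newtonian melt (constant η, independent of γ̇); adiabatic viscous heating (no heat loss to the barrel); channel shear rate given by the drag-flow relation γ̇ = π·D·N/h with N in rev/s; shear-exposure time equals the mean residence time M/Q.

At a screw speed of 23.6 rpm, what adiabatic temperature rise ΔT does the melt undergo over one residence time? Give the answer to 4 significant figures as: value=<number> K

value=146.6 K

Convert throughput: Q = 29.9 kg/h = 29.9/3600 = 0.00830556 kg/s
Mean residence time: t_res = M/Q_s = 9.20 kg / 0.00830556 kg/s = 1107.69 s
Convert to SI: D = 0.1295 m, h = 0.00979 m, N = 23.6/60 = 0.393333 rev/s
Shear rate: γ̇ = πDN/h = π·0.1295·0.393333/0.00979 = 16.3455 s⁻¹
Adiabatic rise: ΔT = η γ̇² t_res / (ρ cp) = 1099·(16.3455)²·1107.69 / (1126·1971) = 146.55 K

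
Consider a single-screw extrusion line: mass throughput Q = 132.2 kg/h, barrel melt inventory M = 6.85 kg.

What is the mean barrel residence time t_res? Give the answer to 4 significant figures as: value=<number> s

value=186.5 s

Throughput in SI: Q_s = 132.2 kg/h ÷ 3600 s/h = 0.0367222 kg/s
t_res = M / Q_s = 6.85 ÷ 0.0367222 = 186.536 s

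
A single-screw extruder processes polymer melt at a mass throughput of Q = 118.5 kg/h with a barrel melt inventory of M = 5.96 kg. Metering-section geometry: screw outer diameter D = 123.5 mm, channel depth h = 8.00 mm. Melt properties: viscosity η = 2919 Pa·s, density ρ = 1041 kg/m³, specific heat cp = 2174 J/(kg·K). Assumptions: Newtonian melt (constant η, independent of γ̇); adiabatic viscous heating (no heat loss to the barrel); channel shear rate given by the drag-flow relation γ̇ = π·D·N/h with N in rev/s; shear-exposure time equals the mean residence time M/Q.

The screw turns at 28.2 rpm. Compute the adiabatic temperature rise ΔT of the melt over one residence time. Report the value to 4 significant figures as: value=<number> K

value=121.3 K

Q_s = Q / 3600 = 118.5 / 3600 = 0.0329167 kg/s
Mean residence time: t_res = M/Q_s = 5.96 kg / 0.0329167 kg/s = 181.063 s
D = 123.5 mm = 0.1235 m;  h = 8.00 mm = 0.008 m;  N = 28.2 rpm / 60 = 0.47 rev/s
γ̇ = π·D·N / h = π · 0.1235 · 0.47 / 0.008 = 22.7942 s⁻¹
ΔT = η·γ̇²·t_res/(ρ·cp) = [2919 × 22.7942² × 181.063] / [1041 × 2174] = 121.34 K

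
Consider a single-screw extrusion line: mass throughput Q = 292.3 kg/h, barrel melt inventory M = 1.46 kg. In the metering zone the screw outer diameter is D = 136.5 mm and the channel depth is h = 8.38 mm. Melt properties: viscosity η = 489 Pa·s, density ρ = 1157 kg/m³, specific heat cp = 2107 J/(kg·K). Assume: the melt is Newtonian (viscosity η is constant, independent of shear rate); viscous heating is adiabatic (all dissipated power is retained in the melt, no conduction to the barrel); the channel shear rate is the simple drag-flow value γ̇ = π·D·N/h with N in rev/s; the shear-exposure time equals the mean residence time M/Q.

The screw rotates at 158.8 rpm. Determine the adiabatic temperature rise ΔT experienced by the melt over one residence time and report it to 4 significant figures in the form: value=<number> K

Throughput in SI: Q_s = 292.3 kg/h ÷ 3600 s/h = 0.0811944 kg/s
Mean residence time: t_res = M/Q_s = 1.46 kg / 0.0811944 kg/s = 17.9815 s
D = 136.5 mm = 0.1365 m;  h = 8.38 mm = 0.00838 m;  N = 158.8 rpm / 60 = 2.64667 rev/s
Shear rate: γ̇ = πDN/h = π·0.1365·2.64667/0.00838 = 135.437 s⁻¹
Adiabatic rise: ΔT = η γ̇² t_res / (ρ cp) = 489·(135.437)²·17.9815 / (1157·2107) = 66.1627 K

value=66.16 K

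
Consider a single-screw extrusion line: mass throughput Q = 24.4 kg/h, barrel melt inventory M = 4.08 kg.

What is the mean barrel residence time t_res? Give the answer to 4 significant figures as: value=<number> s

value=602.0 s

Convert throughput: Q = 24.4 kg/h = 24.4/3600 = 0.00677778 kg/s
t_res = M / Q_s = 4.08 ÷ 0.00677778 = 601.967 s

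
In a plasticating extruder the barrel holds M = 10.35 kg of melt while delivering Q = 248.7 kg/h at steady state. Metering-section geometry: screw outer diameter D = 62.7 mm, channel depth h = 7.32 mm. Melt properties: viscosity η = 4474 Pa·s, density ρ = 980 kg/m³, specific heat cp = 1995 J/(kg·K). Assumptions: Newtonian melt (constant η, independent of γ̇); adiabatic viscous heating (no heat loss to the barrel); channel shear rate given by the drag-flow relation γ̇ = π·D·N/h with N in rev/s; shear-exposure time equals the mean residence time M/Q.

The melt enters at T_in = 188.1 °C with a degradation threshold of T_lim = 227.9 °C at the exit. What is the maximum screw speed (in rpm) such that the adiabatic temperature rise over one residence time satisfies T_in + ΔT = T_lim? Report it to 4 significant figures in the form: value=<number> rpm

value=24.02 rpm

Throughput in SI: Q_s = 248.7 kg/h ÷ 3600 s/h = 0.0690833 kg/s
t_res = M / Q_s = 10.35 ÷ 0.0690833 = 149.819 s
Convert to metres: D = 0.0627 m, h = 0.00732 m
ΔT_a = T_lim − T_in = 227.9 °C − 188.1 °C = 39.8 K
Invert ΔT = ηγ̇²t_res/(ρcp) for γ̇: γ̇_max² = ΔT_a ρ cp / (η t_res) = 39.8·980·1995 / (4474·149.819) = 116.088 s⁻²
γ̇_max = √116.088 = 10.7744 s⁻¹
N_max = γ̇_max h / (πD) = 10.7744·0.00732/(π·0.0627) = 0.400395 rev/s → ×60 = 24.0237 rpm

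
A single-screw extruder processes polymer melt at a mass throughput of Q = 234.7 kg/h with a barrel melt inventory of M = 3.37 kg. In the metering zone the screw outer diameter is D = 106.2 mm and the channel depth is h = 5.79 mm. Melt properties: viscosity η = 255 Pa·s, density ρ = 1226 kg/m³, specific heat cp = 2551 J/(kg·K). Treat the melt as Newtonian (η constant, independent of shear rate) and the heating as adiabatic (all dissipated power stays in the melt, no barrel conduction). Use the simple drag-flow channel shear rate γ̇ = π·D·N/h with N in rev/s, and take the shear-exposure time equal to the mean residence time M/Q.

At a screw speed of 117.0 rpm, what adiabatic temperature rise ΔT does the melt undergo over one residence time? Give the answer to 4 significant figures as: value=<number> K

value=53.21 K

Convert throughput: Q = 234.7 kg/h = 234.7/3600 = 0.0651944 kg/s
t_res = M / Q_s = 3.37 / 0.0651944 = 51.6915 s
Convert to SI: D = 0.1062 m, h = 0.00579 m, N = 117.0/60 = 1.95 rev/s
γ̇ = π D N / h = (π)(0.1062)(1.95) / 0.00579 = 112.365 s⁻¹
ΔT = η·γ̇²·t_res/(ρ·cp) = [255 × 112.365² × 51.6915] / [1226 × 2551] = 53.2132 K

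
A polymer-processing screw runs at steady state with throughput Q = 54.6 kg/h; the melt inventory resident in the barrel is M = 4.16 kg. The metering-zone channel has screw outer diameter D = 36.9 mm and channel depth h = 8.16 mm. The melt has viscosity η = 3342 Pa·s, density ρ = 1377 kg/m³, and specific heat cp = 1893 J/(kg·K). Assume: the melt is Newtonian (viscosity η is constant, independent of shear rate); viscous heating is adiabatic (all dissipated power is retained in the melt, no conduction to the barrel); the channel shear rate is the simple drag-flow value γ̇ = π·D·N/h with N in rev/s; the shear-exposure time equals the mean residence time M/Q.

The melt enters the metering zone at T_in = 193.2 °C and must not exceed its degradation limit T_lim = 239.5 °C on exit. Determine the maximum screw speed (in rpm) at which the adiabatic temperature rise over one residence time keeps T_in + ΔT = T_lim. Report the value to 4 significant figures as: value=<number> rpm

Q_s = Q / 3600 = 54.6 / 3600 = 0.0151667 kg/s
Mean residence time: t_res = M/Q_s = 4.16 kg / 0.0151667 kg/s = 274.286 s
Convert to metres: D = 0.0369 m, h = 0.00816 m
Allowable rise: ΔT_a = T_lim − T_in = 239.5 − 193.2 = 46.3 K
Invert ΔT = ηγ̇²t_res/(ρcp) for γ̇: γ̇_max² = ΔT_a ρ cp / (η t_res) = 46.3·1377·1893 / (3342·274.286) = 131.661 s⁻²
γ̇_max = √131.661 = 11.4743 s⁻¹
N_max = γ̇_max·h / (π·D) = 11.4743 · 0.00816 / (π · 0.0369) = 0.807685 rev/s = 48.4611 rpm

value=48.46 rpm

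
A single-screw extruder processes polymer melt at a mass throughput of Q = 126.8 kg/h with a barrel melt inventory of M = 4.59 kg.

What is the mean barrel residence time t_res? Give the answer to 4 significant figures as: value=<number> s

value=130.3 s

Throughput in SI: Q_s = 126.8 kg/h ÷ 3600 s/h = 0.0352222 kg/s
t_res = M / Q_s = 4.59 ÷ 0.0352222 = 130.315 s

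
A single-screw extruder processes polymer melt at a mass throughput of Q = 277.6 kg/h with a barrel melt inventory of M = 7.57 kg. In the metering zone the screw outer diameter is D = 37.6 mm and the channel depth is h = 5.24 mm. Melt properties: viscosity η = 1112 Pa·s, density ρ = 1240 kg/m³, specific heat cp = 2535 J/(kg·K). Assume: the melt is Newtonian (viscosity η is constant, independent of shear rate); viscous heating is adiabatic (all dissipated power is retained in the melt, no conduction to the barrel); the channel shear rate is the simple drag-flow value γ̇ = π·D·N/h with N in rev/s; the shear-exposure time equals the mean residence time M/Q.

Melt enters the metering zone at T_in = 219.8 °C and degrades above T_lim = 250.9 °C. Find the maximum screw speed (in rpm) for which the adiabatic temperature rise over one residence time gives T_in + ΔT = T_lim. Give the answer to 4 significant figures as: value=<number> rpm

value=79.65 rpm

Convert throughput: Q = 277.6 kg/h = 277.6/3600 = 0.0771111 kg/s
Mean residence time: t_res = M/Q_s = 7.57 kg / 0.0771111 kg/s = 98.17 s
Geometry in SI: D = 37.6 mm → 0.0376 m, h = 5.24 mm → 0.00524 m
ΔT_a = T_lim − T_in = 250.9 − 219.8 = 31.1 K
γ̇_max² = ΔT_a·ρ·cp/(η·t_res) = 31.1·1240·2535/(1112·98.17) = 895.522 s⁻²
γ̇_max = sqrt(895.522) = 29.9253 s⁻¹
N_max = γ̇_max h / (πD) = 29.9253·0.00524/(π·0.0376) = 1.32749 rev/s → ×60 = 79.6495 rpm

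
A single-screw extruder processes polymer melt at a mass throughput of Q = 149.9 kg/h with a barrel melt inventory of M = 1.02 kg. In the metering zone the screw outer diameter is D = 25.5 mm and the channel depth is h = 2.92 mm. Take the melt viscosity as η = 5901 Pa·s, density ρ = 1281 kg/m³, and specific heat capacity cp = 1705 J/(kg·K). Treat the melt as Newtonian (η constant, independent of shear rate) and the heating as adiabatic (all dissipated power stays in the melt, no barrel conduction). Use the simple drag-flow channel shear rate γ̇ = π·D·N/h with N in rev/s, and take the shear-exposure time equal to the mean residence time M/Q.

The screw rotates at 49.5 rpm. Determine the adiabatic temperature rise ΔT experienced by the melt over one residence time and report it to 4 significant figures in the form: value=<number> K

Q_s = Q / 3600 = 149.9 / 3600 = 0.0416389 kg/s
Mean residence time: t_res = M/Q_s = 1.02 kg / 0.0416389 kg/s = 24.4963 s
D = 25.5 mm = 0.0255 m;  h = 2.92 mm = 0.00292 m;  N = 49.5 rpm / 60 = 0.825 rev/s
γ̇ = π·D·N / h = π · 0.0255 · 0.825 / 0.00292 = 22.634 s⁻¹
ΔT = η·γ̇²·t_res / (ρ·cp) = 5901 · (22.634)² · 24.4963 / (1281 · 1705) = 33.9059 K

value=33.91 K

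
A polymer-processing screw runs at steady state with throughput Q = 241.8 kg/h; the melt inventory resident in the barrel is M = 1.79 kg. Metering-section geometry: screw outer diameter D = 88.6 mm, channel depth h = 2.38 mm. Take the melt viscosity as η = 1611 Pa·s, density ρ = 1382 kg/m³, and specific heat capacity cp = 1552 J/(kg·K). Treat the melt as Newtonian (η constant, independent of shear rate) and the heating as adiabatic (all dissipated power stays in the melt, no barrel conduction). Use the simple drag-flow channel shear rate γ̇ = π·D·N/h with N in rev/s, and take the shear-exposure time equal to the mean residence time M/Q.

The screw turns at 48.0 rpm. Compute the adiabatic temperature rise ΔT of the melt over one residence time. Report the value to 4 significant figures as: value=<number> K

value=175.2 K

Throughput in SI: Q_s = 241.8 kg/h ÷ 3600 s/h = 0.0671667 kg/s
t_res = M / Q_s = 1.79 ÷ 0.0671667 = 26.6501 s
D = 88.6 mm = 0.0886 m;  h = 2.38 mm = 0.00238 m;  N = 48.0 rpm / 60 = 0.8 rev/s
γ̇ = π·D·N / h = π · 0.0886 · 0.8 / 0.00238 = 93.5614 s⁻¹
ΔT = η·γ̇²·t_res/(ρ·cp) = [1611 × 93.5614² × 26.6501] / [1382 × 1552] = 175.222 K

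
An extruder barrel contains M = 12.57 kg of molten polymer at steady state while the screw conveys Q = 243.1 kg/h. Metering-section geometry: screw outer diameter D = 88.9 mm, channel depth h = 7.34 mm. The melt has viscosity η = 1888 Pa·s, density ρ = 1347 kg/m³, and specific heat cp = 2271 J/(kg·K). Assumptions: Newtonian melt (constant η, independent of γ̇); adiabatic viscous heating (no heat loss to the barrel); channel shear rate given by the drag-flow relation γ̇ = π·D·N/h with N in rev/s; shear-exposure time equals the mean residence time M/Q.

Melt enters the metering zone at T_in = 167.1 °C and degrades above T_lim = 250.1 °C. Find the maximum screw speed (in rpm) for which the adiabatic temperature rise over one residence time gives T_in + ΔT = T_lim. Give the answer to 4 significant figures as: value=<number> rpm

Throughput in SI: Q_s = 243.1 kg/h ÷ 3600 s/h = 0.0675278 kg/s
Mean residence time: t_res = M/Q_s = 12.57 kg / 0.0675278 kg/s = 186.146 s
Geometry in SI: D = 88.9 mm → 0.0889 m, h = 7.34 mm → 0.00734 m
Allowable rise: ΔT_a = T_lim − T_in = 250.1 − 167.1 = 83 K
γ̇_max² = ΔT_a·ρ·cp / (η·t_res) = [83 × 1347 × 2271] / [1888 × 186.146] = 722.45 s⁻²
Take the square root: γ̇_max = √(722.45) = 26.8784 s⁻¹
N_max = γ̇_max h / (πD) = 26.8784·0.00734/(π·0.0889) = 0.706396 rev/s → ×60 = 42.3838 rpm

value=42.38 rpm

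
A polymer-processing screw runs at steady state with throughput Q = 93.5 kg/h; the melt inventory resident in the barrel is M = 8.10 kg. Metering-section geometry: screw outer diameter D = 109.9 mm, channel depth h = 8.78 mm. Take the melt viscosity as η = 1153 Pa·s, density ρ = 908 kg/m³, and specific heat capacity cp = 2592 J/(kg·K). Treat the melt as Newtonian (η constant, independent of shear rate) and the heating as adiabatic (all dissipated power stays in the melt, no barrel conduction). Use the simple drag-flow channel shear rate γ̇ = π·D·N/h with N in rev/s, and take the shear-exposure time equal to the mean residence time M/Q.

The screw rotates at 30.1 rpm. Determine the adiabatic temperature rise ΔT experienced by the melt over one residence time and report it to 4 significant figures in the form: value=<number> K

Throughput in SI: Q_s = 93.5 kg/h ÷ 3600 s/h = 0.0259722 kg/s
Mean residence time: t_res = M/Q_s = 8.10 kg / 0.0259722 kg/s = 311.872 s
Convert to SI: D = 0.1099 m, h = 0.00878 m, N = 30.1/60 = 0.501667 rev/s
γ̇ = π·D·N / h = π · 0.1099 · 0.501667 / 0.00878 = 19.7273 s⁻¹
Adiabatic rise: ΔT = η γ̇² t_res / (ρ cp) = 1153·(19.7273)²·311.872 / (908·2592) = 59.4595 K

value=59.46 K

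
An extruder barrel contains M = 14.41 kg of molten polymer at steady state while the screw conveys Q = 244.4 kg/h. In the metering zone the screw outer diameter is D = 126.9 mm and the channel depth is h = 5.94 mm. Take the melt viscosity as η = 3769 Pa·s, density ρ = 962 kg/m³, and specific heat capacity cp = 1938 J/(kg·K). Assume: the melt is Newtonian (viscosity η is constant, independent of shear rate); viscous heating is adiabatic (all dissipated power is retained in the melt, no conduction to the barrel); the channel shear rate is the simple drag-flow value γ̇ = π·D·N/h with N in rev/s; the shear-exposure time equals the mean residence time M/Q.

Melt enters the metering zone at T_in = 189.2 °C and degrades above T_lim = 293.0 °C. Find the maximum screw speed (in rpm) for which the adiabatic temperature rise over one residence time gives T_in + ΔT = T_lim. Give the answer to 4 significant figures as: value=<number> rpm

value=13.90 rpm

Throughput in SI: Q_s = 244.4 kg/h ÷ 3600 s/h = 0.0678889 kg/s
Mean residence time: t_res = M/Q_s = 14.41 kg / 0.0678889 kg/s = 212.259 s
Convert to metres: D = 0.1269 m, h = 0.00594 m
ΔT_a = T_lim − T_in = 293.0 − 189.2 = 103.8 K
Invert ΔT = ηγ̇²t_res/(ρcp) for γ̇: γ̇_max² = ΔT_a ρ cp / (η t_res) = 103.8·962·1938 / (3769·212.259) = 241.899 s⁻²
γ̇_max = sqrt(241.899) = 15.5531 s⁻¹
N_max = γ̇_max h / (πD) = 15.5531·0.00594/(π·0.1269) = 0.231735 rev/s → ×60 = 13.9041 rpm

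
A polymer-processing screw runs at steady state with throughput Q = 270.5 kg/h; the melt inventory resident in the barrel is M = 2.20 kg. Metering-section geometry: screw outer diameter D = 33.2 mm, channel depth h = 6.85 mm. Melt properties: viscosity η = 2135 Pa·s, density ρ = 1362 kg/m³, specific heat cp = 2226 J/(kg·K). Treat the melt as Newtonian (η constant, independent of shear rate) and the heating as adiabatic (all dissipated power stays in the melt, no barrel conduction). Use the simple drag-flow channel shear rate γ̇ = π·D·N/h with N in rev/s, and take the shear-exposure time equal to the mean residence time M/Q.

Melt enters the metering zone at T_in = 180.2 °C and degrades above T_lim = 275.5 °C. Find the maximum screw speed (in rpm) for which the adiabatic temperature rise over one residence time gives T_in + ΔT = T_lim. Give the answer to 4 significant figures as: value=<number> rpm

value=267.9 rpm

Throughput in SI: Q_s = 270.5 kg/h ÷ 3600 s/h = 0.0751389 kg/s
Mean residence time: t_res = M/Q_s = 2.20 kg / 0.0751389 kg/s = 29.2791 s
Convert to metres: D = 0.0332 m, h = 0.00685 m
ΔT_a = T_lim − T_in = 275.5 − 180.2 = 95.3 K
γ̇_max² = ΔT_a·ρ·cp/(η·t_res) = 95.3·1362·2226/(2135·29.2791) = 4622.1 s⁻²
γ̇_max = sqrt(4622.1) = 67.986 s⁻¹
Solve γ̇ = πDN/h for N: N_max = γ̇_max·h/(π·D) = 67.986 × 0.00685 / (π × 0.0332) = 4.46501 rev/s = 267.901 rpm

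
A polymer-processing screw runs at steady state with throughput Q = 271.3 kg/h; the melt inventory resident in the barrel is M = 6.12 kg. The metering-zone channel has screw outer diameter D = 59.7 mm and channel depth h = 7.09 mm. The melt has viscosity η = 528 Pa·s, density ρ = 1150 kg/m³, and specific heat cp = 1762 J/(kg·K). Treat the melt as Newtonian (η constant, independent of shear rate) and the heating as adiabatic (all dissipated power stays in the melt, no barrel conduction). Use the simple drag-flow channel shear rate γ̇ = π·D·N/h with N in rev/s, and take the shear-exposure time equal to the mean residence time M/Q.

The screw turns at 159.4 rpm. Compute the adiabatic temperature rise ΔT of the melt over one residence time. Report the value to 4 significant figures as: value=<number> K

value=104.5 K

Q_s = Q / 3600 = 271.3 / 3600 = 0.0753611 kg/s
Mean residence time: t_res = M/Q_s = 6.12 kg / 0.0753611 kg/s = 81.209 s
D = 59.7 mm = 0.0597 m;  h = 7.09 mm = 0.00709 m;  N = 159.4 rpm / 60 = 2.65667 rev/s
Shear rate: γ̇ = πDN/h = π·0.0597·2.65667/0.00709 = 70.2773 s⁻¹
Adiabatic rise: ΔT = η γ̇² t_res / (ρ cp) = 528·(70.2773)²·81.209 / (1150·1762) = 104.512 K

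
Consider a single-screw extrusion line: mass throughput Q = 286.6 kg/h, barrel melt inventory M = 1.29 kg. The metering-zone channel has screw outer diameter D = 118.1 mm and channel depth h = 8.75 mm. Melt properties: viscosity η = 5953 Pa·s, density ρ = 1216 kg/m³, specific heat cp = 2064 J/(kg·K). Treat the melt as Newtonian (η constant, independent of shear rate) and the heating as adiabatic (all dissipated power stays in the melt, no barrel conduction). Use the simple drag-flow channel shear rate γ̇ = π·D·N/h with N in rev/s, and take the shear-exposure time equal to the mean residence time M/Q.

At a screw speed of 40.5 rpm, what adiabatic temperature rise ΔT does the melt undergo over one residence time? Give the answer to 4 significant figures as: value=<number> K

Q_s = Q / 3600 = 286.6 / 3600 = 0.0796111 kg/s
t_res = M / Q_s = 1.29 / 0.0796111 = 16.2038 s
D = 118.1 mm = 0.1181 m;  h = 8.75 mm = 0.00875 m;  N = 40.5 rpm / 60 = 0.675 rev/s
γ̇ = π·D·N / h = π · 0.1181 · 0.675 / 0.00875 = 28.6217 s⁻¹
ΔT = η·γ̇²·t_res / (ρ·cp) = 5953 · (28.6217)² · 16.2038 / (1216 · 2064) = 31.4847 K

value=31.48 K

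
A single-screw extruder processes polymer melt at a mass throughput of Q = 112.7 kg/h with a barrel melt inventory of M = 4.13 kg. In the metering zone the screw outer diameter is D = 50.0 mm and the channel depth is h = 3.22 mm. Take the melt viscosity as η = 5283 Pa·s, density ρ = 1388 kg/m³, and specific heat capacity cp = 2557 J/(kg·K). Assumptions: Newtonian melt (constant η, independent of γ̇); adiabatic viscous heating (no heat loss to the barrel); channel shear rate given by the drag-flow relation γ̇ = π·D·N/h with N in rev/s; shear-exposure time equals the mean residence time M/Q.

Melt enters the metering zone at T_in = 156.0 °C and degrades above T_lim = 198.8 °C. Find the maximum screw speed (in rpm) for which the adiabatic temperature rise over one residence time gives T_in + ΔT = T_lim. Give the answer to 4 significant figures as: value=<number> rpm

Throughput in SI: Q_s = 112.7 kg/h ÷ 3600 s/h = 0.0313056 kg/s
Mean residence time: t_res = M/Q_s = 4.13 kg / 0.0313056 kg/s = 131.925 s
D = 50.0 mm = 0.05 m;  h = 3.22 mm = 0.00322 m
ΔT_a = T_lim − T_in = 198.8 − 156.0 = 42.8 K
Invert ΔT = ηγ̇²t_res/(ρcp) for γ̇: γ̇_max² = ΔT_a ρ cp / (η t_res) = 42.8·1388·2557 / (5283·131.925) = 217.949 s⁻²
Take the square root: γ̇_max = √(217.949) = 14.7631 s⁻¹
Solve γ̇ = πDN/h for N: N_max = γ̇_max·h/(π·D) = 14.7631 × 0.00322 / (π × 0.05) = 0.302631 rev/s = 18.1579 rpm

value=18.16 rpm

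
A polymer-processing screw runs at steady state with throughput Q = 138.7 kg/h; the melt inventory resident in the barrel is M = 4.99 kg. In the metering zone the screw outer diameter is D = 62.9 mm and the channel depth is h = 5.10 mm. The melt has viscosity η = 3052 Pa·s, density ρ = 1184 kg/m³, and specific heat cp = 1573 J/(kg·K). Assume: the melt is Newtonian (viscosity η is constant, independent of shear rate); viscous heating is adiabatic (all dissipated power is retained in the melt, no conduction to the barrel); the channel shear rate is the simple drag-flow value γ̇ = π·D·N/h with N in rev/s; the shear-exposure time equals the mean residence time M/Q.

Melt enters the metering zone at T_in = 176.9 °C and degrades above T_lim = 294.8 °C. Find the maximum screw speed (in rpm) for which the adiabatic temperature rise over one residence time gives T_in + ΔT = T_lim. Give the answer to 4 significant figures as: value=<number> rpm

Throughput in SI: Q_s = 138.7 kg/h ÷ 3600 s/h = 0.0385278 kg/s
Mean residence time: t_res = M/Q_s = 4.99 kg / 0.0385278 kg/s = 129.517 s
Convert to metres: D = 0.0629 m, h = 0.0051 m
ΔT_a = T_lim − T_in = 294.8 − 176.9 = 117.9 K
γ̇_max² = ΔT_a·ρ·cp / (η·t_res) = [117.9 × 1184 × 1573] / [3052 × 129.517] = 555.499 s⁻²
γ̇_max = √555.499 = 23.569 s⁻¹
N_max = γ̇_max h / (πD) = 23.569·0.0051/(π·0.0629) = 0.608291 rev/s → ×60 = 36.4974 rpm

value=36.50 rpm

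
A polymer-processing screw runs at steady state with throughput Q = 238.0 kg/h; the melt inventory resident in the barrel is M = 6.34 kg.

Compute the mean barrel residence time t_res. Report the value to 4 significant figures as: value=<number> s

Throughput in SI: Q_s = 238.0 kg/h ÷ 3600 s/h = 0.0661111 kg/s
t_res = M / Q_s = 6.34 / 0.0661111 = 95.8992 s

value=95.90 s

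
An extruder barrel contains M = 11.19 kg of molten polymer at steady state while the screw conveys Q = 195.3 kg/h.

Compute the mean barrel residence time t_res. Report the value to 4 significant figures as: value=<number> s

value=206.3 s

Throughput in SI: Q_s = 195.3 kg/h ÷ 3600 s/h = 0.05425 kg/s
t_res = M / Q_s = 11.19 / 0.05425 = 206.267 s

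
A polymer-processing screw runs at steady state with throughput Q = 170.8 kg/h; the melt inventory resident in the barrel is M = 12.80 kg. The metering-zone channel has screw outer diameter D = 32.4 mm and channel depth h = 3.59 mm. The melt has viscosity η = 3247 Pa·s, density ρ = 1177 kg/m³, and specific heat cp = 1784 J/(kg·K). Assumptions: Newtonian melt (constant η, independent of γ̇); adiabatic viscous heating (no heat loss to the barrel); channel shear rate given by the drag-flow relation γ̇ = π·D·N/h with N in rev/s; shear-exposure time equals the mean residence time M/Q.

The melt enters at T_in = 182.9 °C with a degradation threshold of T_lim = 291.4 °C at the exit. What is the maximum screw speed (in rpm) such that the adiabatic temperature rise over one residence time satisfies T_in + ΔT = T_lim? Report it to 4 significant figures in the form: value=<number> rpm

Throughput in SI: Q_s = 170.8 kg/h ÷ 3600 s/h = 0.0474444 kg/s
Mean residence time: t_res = M/Q_s = 12.80 kg / 0.0474444 kg/s = 269.789 s
Geometry in SI: D = 32.4 mm → 0.0324 m, h = 3.59 mm → 0.00359 m
ΔT_a = T_lim − T_in = 291.4 − 182.9 = 108.5 K
Invert ΔT = ηγ̇²t_res/(ρcp) for γ̇: γ̇_max² = ΔT_a ρ cp / (η t_res) = 108.5·1177·1784 / (3247·269.789) = 260.072 s⁻²
Take the square root: γ̇_max = √(260.072) = 16.1268 s⁻¹
Solve γ̇ = πDN/h for N: N_max = γ̇_max·h/(π·D) = 16.1268 × 0.00359 / (π × 0.0324) = 0.568783 rev/s = 34.127 rpm

value=34.13 rpm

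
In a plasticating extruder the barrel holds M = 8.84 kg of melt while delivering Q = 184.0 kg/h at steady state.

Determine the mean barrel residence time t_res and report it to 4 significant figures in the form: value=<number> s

Convert throughput: Q = 184.0 kg/h = 184.0/3600 = 0.0511111 kg/s
t_res = M / Q_s = 8.84 / 0.0511111 = 172.957 s

value=173.0 s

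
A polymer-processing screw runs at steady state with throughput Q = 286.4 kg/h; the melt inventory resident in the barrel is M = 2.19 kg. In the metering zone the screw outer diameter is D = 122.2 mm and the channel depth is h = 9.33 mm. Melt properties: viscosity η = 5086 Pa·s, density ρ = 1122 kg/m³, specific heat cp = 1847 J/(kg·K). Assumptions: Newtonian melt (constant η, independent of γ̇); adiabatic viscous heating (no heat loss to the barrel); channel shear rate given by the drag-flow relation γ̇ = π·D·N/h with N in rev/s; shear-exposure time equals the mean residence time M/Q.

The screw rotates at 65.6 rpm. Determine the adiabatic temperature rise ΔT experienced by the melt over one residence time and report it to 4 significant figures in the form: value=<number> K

Convert throughput: Q = 286.4 kg/h = 286.4/3600 = 0.0795556 kg/s
t_res = M / Q_s = 2.19 ÷ 0.0795556 = 27.5279 s
D = 122.2 mm = 0.1222 m;  h = 9.33 mm = 0.00933 m;  N = 65.6 rpm / 60 = 1.09333 rev/s
γ̇ = π·D·N / h = π · 0.1222 · 1.09333 / 0.00933 = 44.9875 s⁻¹
ΔT = η·γ̇²·t_res / (ρ·cp) = 5086 · (44.9875)² · 27.5279 / (1122 · 1847) = 136.733 K

value=136.7 K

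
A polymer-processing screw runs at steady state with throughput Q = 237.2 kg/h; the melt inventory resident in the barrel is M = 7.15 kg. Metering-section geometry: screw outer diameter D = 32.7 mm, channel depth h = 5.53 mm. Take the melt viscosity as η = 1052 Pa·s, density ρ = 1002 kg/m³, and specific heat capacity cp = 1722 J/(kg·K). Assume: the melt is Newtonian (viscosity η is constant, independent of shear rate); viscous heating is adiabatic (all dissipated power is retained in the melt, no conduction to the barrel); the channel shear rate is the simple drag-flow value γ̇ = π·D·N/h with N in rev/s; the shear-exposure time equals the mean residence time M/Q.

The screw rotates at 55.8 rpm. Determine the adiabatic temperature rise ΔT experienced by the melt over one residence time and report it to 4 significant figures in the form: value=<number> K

value=19.75 K

Q_s = Q / 3600 = 237.2 / 3600 = 0.0658889 kg/s
t_res = M / Q_s = 7.15 / 0.0658889 = 108.516 s
D = 32.7 mm = 0.0327 m;  h = 5.53 mm = 0.00553 m;  N = 55.8 rpm / 60 = 0.93 rev/s
γ̇ = π D N / h = (π)(0.0327)(0.93) / 0.00553 = 17.2765 s⁻¹
Adiabatic rise: ΔT = η γ̇² t_res / (ρ cp) = 1052·(17.2765)²·108.516 / (1002·1722) = 19.7478 K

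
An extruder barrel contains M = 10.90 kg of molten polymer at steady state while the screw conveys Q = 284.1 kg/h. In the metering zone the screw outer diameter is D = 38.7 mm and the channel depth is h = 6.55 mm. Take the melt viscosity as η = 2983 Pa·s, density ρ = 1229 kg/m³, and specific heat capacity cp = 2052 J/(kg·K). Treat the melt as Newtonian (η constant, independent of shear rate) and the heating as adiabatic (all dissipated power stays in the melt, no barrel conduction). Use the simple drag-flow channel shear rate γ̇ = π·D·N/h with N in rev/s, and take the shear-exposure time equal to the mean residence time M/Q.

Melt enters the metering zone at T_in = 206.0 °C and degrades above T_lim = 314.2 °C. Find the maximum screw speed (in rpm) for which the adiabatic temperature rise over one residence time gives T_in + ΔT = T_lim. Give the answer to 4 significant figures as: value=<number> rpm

Q_s = Q / 3600 = 284.1 / 3600 = 0.0789167 kg/s
Mean residence time: t_res = M/Q_s = 10.90 kg / 0.0789167 kg/s = 138.12 s
Geometry in SI: D = 38.7 mm → 0.0387 m, h = 6.55 mm → 0.00655 m
Allowable rise: ΔT_a = T_lim − T_in = 314.2 − 206.0 = 108.2 K
γ̇_max² = ΔT_a·ρ·cp / (η·t_res) = [108.2 × 1229 × 2052] / [2983 × 138.12] = 662.286 s⁻²
Take the square root: γ̇_max = √(662.286) = 25.7349 s⁻¹
N_max = γ̇_max h / (πD) = 25.7349·0.00655/(π·0.0387) = 1.38645 rev/s → ×60 = 83.1868 rpm

value=83.19 rpm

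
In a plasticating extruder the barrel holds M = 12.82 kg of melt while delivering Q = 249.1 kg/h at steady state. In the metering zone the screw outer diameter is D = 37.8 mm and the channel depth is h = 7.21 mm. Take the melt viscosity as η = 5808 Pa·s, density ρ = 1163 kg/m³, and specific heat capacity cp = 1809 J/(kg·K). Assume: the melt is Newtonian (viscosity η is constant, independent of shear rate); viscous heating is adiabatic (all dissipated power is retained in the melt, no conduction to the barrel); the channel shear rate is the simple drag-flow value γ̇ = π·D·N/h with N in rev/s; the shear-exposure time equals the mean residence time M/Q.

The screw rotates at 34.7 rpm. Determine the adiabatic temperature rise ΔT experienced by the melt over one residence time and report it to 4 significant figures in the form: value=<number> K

Q_s = Q / 3600 = 249.1 / 3600 = 0.0691944 kg/s
Mean residence time: t_res = M/Q_s = 12.82 kg / 0.0691944 kg/s = 185.275 s
Geometry in metres: D = 37.8 mm → 0.0378 m, h = 7.21 mm → 0.00721 m; screw speed N = 34.7 rpm = 0.578333 rev/s
Shear rate: γ̇ = πDN/h = π·0.0378·0.578333/0.00721 = 9.52543 s⁻¹
Adiabatic rise: ΔT = η γ̇² t_res / (ρ cp) = 5808·(9.52543)²·185.275 / (1163·1809) = 46.4082 K

value=46.41 K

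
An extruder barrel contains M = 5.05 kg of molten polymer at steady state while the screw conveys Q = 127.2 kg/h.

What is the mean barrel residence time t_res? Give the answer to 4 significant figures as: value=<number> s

value=142.9 s

Convert throughput: Q = 127.2 kg/h = 127.2/3600 = 0.0353333 kg/s
Mean residence time: t_res = M/Q_s = 5.05 kg / 0.0353333 kg/s = 142.925 s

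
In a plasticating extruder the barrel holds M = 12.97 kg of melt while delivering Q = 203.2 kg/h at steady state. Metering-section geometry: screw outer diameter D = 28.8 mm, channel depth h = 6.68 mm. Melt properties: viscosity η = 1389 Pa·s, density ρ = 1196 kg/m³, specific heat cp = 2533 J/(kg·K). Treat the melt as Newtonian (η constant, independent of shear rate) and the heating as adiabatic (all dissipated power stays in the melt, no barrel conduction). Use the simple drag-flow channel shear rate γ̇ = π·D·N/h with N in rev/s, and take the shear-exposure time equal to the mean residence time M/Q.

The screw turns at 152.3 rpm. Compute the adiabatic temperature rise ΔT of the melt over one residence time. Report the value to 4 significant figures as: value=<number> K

value=124.5 K

Q_s = Q / 3600 = 203.2 / 3600 = 0.0564444 kg/s
t_res = M / Q_s = 12.97 ÷ 0.0564444 = 229.783 s
D = 28.8 mm = 0.0288 m;  h = 6.68 mm = 0.00668 m;  N = 152.3 rpm / 60 = 2.53833 rev/s
Shear rate: γ̇ = πDN/h = π·0.0288·2.53833/0.00668 = 34.3807 s⁻¹
ΔT = η·γ̇²·t_res/(ρ·cp) = [1389 × 34.3807² × 229.783] / [1196 × 2533] = 124.533 K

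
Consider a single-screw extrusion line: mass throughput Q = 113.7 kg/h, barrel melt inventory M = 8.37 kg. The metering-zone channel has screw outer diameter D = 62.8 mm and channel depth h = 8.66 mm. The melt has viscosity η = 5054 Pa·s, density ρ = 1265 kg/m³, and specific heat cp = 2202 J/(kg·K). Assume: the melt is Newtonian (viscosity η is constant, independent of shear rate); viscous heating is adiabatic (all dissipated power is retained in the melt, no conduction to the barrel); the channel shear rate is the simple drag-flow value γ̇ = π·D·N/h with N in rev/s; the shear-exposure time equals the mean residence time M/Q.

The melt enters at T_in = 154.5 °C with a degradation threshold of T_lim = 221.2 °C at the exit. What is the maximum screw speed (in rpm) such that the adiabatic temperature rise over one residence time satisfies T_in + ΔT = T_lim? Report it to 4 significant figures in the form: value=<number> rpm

value=31.02 rpm

Q_s = Q / 3600 = 113.7 / 3600 = 0.0315833 kg/s
t_res = M / Q_s = 8.37 / 0.0315833 = 265.013 s
Convert to metres: D = 0.0628 m, h = 0.00866 m
ΔT_a = T_lim − T_in = 221.2 − 154.5 = 66.7 K
Invert ΔT = ηγ̇²t_res/(ρcp) for γ̇: γ̇_max² = ΔT_a ρ cp / (η t_res) = 66.7·1265·2202 / (5054·265.013) = 138.717 s⁻²
γ̇_max = √138.717 = 11.7778 s⁻¹
N_max = γ̇_max h / (πD) = 11.7778·0.00866/(π·0.0628) = 0.51698 rev/s → ×60 = 31.0188 rpm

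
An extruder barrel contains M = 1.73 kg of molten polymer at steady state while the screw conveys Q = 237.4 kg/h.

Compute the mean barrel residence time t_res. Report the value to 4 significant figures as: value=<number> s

Throughput in SI: Q_s = 237.4 kg/h ÷ 3600 s/h = 0.0659444 kg/s
t_res = M / Q_s = 1.73 ÷ 0.0659444 = 26.2342 s

value=26.23 s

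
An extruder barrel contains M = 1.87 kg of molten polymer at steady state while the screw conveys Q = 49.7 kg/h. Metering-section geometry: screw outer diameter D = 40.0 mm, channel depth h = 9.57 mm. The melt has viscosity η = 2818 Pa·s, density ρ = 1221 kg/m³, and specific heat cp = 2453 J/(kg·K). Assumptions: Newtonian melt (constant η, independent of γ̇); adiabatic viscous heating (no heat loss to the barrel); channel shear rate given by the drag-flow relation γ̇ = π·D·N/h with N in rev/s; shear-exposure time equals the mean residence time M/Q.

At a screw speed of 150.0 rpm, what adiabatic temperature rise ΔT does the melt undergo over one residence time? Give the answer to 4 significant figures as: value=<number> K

value=137.3 K

Throughput in SI: Q_s = 49.7 kg/h ÷ 3600 s/h = 0.0138056 kg/s
Mean residence time: t_res = M/Q_s = 1.87 kg / 0.0138056 kg/s = 135.453 s
Convert to SI: D = 0.04 m, h = 0.00957 m, N = 150.0/60 = 2.5 rev/s
γ̇ = π D N / h = (π)(0.04)(2.5) / 0.00957 = 32.8275 s⁻¹
ΔT = η·γ̇²·t_res / (ρ·cp) = 2818 · (32.8275)² · 135.453 / (1221 · 2453) = 137.338 K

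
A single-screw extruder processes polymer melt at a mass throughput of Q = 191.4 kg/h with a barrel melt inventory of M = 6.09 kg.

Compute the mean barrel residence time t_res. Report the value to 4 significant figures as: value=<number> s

value=114.5 s

Convert throughput: Q = 191.4 kg/h = 191.4/3600 = 0.0531667 kg/s
t_res = M / Q_s = 6.09 / 0.0531667 = 114.545 s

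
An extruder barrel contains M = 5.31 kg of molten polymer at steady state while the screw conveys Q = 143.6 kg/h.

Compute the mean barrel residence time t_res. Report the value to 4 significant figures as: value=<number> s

Convert throughput: Q = 143.6 kg/h = 143.6/3600 = 0.0398889 kg/s
t_res = M / Q_s = 5.31 / 0.0398889 = 133.12 s

value=133.1 s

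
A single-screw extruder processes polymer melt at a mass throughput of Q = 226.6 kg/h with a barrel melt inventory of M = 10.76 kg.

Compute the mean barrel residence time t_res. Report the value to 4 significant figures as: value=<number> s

value=170.9 s

Convert throughput: Q = 226.6 kg/h = 226.6/3600 = 0.0629444 kg/s
t_res = M / Q_s = 10.76 / 0.0629444 = 170.944 s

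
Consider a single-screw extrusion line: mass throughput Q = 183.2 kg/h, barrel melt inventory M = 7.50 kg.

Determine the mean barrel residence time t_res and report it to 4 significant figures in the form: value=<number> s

value=147.4 s

Convert throughput: Q = 183.2 kg/h = 183.2/3600 = 0.0508889 kg/s
t_res = M / Q_s = 7.50 / 0.0508889 = 147.38 s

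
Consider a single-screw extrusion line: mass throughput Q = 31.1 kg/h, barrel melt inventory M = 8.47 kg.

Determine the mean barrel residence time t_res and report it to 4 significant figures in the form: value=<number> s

Convert throughput: Q = 31.1 kg/h = 31.1/3600 = 0.00863889 kg/s
Mean residence time: t_res = M/Q_s = 8.47 kg / 0.00863889 kg/s = 980.45 s

value=980.5 s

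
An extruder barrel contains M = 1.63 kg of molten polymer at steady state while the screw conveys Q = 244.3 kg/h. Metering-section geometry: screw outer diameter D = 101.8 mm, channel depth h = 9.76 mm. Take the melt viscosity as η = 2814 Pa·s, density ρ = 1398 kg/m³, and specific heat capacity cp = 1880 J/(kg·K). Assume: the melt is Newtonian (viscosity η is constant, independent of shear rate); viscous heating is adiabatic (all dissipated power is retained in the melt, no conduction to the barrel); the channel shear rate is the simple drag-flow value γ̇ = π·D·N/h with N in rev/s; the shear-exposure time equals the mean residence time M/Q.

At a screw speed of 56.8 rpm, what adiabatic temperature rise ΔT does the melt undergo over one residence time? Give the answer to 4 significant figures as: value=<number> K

Throughput in SI: Q_s = 244.3 kg/h ÷ 3600 s/h = 0.0678611 kg/s
t_res = M / Q_s = 1.63 ÷ 0.0678611 = 24.0196 s
Geometry in metres: D = 101.8 mm → 0.1018 m, h = 9.76 mm → 0.00976 m; screw speed N = 56.8 rpm = 0.946667 rev/s
γ̇ = π·D·N / h = π · 0.1018 · 0.946667 / 0.00976 = 31.0202 s⁻¹
Adiabatic rise: ΔT = η γ̇² t_res / (ρ cp) = 2814·(31.0202)²·24.0196 / (1398·1880) = 24.7466 K

value=24.75 K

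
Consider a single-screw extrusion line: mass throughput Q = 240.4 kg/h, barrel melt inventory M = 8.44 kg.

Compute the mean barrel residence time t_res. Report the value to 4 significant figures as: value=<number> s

Throughput in SI: Q_s = 240.4 kg/h ÷ 3600 s/h = 0.0667778 kg/s
Mean residence time: t_res = M/Q_s = 8.44 kg / 0.0667778 kg/s = 126.389 s

value=126.4 s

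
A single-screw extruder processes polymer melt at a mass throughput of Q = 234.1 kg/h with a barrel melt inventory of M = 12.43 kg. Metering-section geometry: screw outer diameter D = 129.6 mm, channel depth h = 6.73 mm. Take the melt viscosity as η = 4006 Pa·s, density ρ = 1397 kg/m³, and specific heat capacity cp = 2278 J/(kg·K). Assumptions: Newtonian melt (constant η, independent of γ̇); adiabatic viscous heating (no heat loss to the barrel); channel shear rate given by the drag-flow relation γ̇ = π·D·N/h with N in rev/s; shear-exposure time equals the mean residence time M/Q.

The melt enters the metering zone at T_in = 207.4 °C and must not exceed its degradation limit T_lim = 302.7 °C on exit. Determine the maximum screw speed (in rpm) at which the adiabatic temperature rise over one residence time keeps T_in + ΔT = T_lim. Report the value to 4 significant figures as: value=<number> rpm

value=19.74 rpm

Throughput in SI: Q_s = 234.1 kg/h ÷ 3600 s/h = 0.0650278 kg/s
t_res = M / Q_s = 12.43 / 0.0650278 = 191.149 s
Geometry in SI: D = 129.6 mm → 0.1296 m, h = 6.73 mm → 0.00673 m
ΔT_a = T_lim − T_in = 302.7 °C − 207.4 °C = 95.3 K
γ̇_max² = ΔT_a·ρ·cp/(η·t_res) = 95.3·1397·2278/(4006·191.149) = 396.059 s⁻²
γ̇_max = √396.059 = 19.9012 s⁻¹
N_max = γ̇_max·h / (π·D) = 19.9012 · 0.00673 / (π · 0.1296) = 0.328958 rev/s = 19.7375 rpm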